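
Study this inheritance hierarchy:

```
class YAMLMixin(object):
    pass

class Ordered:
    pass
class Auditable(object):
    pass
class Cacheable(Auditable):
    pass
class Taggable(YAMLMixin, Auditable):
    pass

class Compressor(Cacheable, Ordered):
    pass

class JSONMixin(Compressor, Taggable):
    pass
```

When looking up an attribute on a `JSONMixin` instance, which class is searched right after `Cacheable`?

L[JSONMixin] = JSONMixin + merge(L[Compressor], L[Taggable], [Compressor Taggable])
  take Compressor:  [Compressor Cacheable Auditable Ordered object] + [Taggable YAMLMixin Auditable object] + [Compressor Taggable]
  take Cacheable:  [Cacheable Auditable Ordered object] + [Taggable YAMLMixin Auditable object] + [Taggable]
  take Taggable:  [Auditable Ordered object] + [Taggable YAMLMixin Auditable object] + [Taggable]
  take YAMLMixin:  [Auditable Ordered object] + [YAMLMixin Auditable object]
  take Auditable:  [Auditable Ordered object] + [Auditable object]
  take Ordered:  [Ordered object] + [object]
  take object:  [object] + [object]
MRO: JSONMixin Compressor Cacheable Taggable YAMLMixin Auditable Ordered object
Cacheable is at position 2; next is Taggable.

Taggable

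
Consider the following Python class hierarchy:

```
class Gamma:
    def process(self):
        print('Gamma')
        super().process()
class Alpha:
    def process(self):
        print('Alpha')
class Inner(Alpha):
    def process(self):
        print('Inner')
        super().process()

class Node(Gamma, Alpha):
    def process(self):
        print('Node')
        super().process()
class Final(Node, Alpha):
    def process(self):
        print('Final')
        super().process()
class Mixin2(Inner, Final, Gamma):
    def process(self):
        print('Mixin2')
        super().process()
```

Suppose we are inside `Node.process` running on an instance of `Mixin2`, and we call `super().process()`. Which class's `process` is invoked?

L[Mixin2] = Mixin2 + merge(L[Inner], L[Final], L[Gamma], [Inner Final Gamma])
  take Inner:  [Inner Alpha object] + [Final Node Gamma Alpha object] + [Gamma object] + [Inner Final Gamma]
  take Final:  [Alpha object] + [Final Node Gamma Alpha object] + [Gamma object] + [Final Gamma]
  take Node:  [Alpha object] + [Node Gamma Alpha object] + [Gamma object] + [Gamma]
  take Gamma:  [Alpha object] + [Gamma Alpha object] + [Gamma object] + [Gamma]
  take Alpha:  [Alpha object] + [Alpha object] + [object]
  take object:  [object] + [object] + [object]
MRO: Mixin2 Inner Final Node Gamma Alpha object
super() in Node.process on a Mixin2 instance goes to the class after Node in Mixin2's MRO: Gamma.

Gamma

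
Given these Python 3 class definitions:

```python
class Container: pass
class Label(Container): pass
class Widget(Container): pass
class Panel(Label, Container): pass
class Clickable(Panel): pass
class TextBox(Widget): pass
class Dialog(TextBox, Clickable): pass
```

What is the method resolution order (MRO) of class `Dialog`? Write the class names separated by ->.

Dialog -> TextBox -> Widget -> Clickable -> Panel -> Label -> Container -> object

L[Dialog] = Dialog + merge(L[TextBox], L[Clickable], [TextBox Clickable])
  take TextBox:  [TextBox Widget Container object] + [Clickable Panel Label Container object] + [TextBox Clickable]
  take Widget:  [Widget Container object] + [Clickable Panel Label Container object] + [Clickable]
  take Clickable:  [Container object] + [Clickable Panel Label Container object] + [Clickable]
  take Panel:  [Container object] + [Panel Label Container object]
  take Label:  [Container object] + [Label Container object]
  take Container:  [Container object] + [Container object]
  take object:  [object] + [object]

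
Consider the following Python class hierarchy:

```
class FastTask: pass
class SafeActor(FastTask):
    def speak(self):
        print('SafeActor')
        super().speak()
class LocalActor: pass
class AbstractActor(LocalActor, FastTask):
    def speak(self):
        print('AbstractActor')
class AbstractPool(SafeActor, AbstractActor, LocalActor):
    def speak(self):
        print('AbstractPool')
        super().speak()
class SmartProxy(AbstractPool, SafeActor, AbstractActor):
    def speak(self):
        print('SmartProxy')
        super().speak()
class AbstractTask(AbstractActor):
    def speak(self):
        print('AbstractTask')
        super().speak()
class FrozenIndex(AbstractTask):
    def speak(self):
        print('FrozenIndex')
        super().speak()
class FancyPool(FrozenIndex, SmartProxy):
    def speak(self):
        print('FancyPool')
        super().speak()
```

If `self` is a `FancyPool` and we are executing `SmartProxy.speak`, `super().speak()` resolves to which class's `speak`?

AbstractPool

L[FancyPool] = FancyPool + merge(L[FrozenIndex], L[SmartProxy], [FrozenIndex SmartProxy])
  take FrozenIndex:  [FrozenIndex AbstractTask AbstractActor LocalActor FastTask object] + [SmartProxy AbstractPool SafeActor AbstractActor LocalActor FastTask object] + [FrozenIndex SmartProxy]
  take AbstractTask:  [AbstractTask AbstractActor LocalActor FastTask object] + [SmartProxy AbstractPool SafeActor AbstractActor LocalActor FastTask object] + [SmartProxy]
  take SmartProxy:  [AbstractActor LocalActor FastTask object] + [SmartProxy AbstractPool SafeActor AbstractActor LocalActor FastTask object] + [SmartProxy]
  take AbstractPool:  [AbstractActor LocalActor FastTask object] + [AbstractPool SafeActor AbstractActor LocalActor FastTask object]
  take SafeActor:  [AbstractActor LocalActor FastTask object] + [SafeActor AbstractActor LocalActor FastTask object]
  take AbstractActor:  [AbstractActor LocalActor FastTask object] + [AbstractActor LocalActor FastTask object]
  take LocalActor:  [LocalActor FastTask object] + [LocalActor FastTask object]
  take FastTask:  [FastTask object] + [FastTask object]
  take object:  [object] + [object]
MRO: FancyPool FrozenIndex AbstractTask SmartProxy AbstractPool SafeActor AbstractActor LocalActor FastTask object
super() in SmartProxy.speak on a FancyPool instance goes to the class after SmartProxy in FancyPool's MRO: AbstractPool.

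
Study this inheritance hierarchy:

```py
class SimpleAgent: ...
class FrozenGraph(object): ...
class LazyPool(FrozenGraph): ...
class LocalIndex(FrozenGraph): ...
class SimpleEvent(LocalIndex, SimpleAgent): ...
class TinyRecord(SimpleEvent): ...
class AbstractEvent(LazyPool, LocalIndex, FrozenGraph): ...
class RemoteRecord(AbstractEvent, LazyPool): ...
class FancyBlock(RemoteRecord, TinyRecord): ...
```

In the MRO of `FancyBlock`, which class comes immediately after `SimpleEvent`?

LocalIndex

L[FancyBlock] = FancyBlock + merge(L[RemoteRecord], L[TinyRecord], [RemoteRecord TinyRecord])
  take RemoteRecord:  [RemoteRecord AbstractEvent LazyPool LocalIndex FrozenGraph object] + [TinyRecord SimpleEvent LocalIndex FrozenGraph SimpleAgent object] + [RemoteRecord TinyRecord]
  take AbstractEvent:  [AbstractEvent LazyPool LocalIndex FrozenGraph object] + [TinyRecord SimpleEvent LocalIndex FrozenGraph SimpleAgent object] + [TinyRecord]
  take LazyPool:  [LazyPool LocalIndex FrozenGraph object] + [TinyRecord SimpleEvent LocalIndex FrozenGraph SimpleAgent object] + [TinyRecord]
  take TinyRecord:  [LocalIndex FrozenGraph object] + [TinyRecord SimpleEvent LocalIndex FrozenGraph SimpleAgent object] + [TinyRecord]
  take SimpleEvent:  [LocalIndex FrozenGraph object] + [SimpleEvent LocalIndex FrozenGraph SimpleAgent object]
  take LocalIndex:  [LocalIndex FrozenGraph object] + [LocalIndex FrozenGraph SimpleAgent object]
  take FrozenGraph:  [FrozenGraph object] + [FrozenGraph SimpleAgent object]
  take SimpleAgent:  [object] + [SimpleAgent object]
  take object:  [object] + [object]
MRO: FancyBlock RemoteRecord AbstractEvent LazyPool TinyRecord SimpleEvent LocalIndex FrozenGraph SimpleAgent object
SimpleEvent is at position 5; next is LocalIndex.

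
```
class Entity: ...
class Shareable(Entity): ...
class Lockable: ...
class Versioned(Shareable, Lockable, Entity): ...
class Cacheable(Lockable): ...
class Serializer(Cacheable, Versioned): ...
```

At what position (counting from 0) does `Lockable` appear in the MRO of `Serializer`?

4

L[Serializer] = Serializer + merge(L[Cacheable], L[Versioned], [Cacheable Versioned])
  take Cacheable:  [Cacheable Lockable object] + [Versioned Shareable Lockable Entity object] + [Cacheable Versioned]
  take Versioned:  [Lockable object] + [Versioned Shareable Lockable Entity object] + [Versioned]
  take Shareable:  [Lockable object] + [Shareable Lockable Entity object]
  take Lockable:  [Lockable object] + [Lockable Entity object]
  take Entity:  [object] + [Entity object]
  take object:  [object] + [object]
MRO: Serializer Cacheable Versioned Shareable Lockable Entity object
Lockable sits at index 4.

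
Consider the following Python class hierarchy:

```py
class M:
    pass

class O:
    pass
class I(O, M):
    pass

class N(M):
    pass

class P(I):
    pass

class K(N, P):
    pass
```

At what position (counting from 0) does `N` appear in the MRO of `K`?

L[K] = K + merge(L[N], L[P], [N P])
  take N:  [N M object] + [P I O M object] + [N P]
  take P:  [M object] + [P I O M object] + [P]
  take I:  [M object] + [I O M object]
  take O:  [M object] + [O M object]
  take M:  [M object] + [M object]
  take object:  [object] + [object]
MRO: K N P I O M object
N sits at index 1.

1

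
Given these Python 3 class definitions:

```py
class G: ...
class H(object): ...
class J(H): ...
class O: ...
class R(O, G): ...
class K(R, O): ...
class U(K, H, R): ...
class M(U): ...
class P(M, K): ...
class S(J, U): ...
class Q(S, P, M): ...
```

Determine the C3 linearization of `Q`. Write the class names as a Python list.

L[Q] = Q + merge(L[S], L[P], L[M], [S P M])
  take S:  [S J U K H R O G object] + [P M U K H R O G object] + [M U K H R O G object] + [S P M]
  take J:  [J U K H R O G object] + [P M U K H R O G object] + [M U K H R O G object] + [P M]
  take P:  [U K H R O G object] + [P M U K H R O G object] + [M U K H R O G object] + [P M]
  take M:  [U K H R O G object] + [M U K H R O G object] + [M U K H R O G object] + [M]
  take U:  [U K H R O G object] + [U K H R O G object] + [U K H R O G object]
  take K:  [K H R O G object] + [K H R O G object] + [K H R O G object]
  take H:  [H R O G object] + [H R O G object] + [H R O G object]
  take R:  [R O G object] + [R O G object] + [R O G object]
  take O:  [O G object] + [O G object] + [O G object]
  take G:  [G object] + [G object] + [G object]
  take object:  [object] + [object] + [object]

[Q, S, J, P, M, U, K, H, R, O, G, object]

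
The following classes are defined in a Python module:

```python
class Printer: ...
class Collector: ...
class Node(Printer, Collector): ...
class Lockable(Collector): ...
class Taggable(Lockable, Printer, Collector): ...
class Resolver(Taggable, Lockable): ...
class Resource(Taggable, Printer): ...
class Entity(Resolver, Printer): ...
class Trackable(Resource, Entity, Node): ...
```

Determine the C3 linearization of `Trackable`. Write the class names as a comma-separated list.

L[Trackable] = Trackable + merge(L[Resource], L[Entity], L[Node], [Resource Entity Node])
  take Resource:  [Resource Taggable Lockable Printer Collector object] + [Entity Resolver Taggable Lockable Printer Collector object] + [Node Printer Collector object] + [Resource Entity Node]
  take Entity:  [Taggable Lockable Printer Collector object] + [Entity Resolver Taggable Lockable Printer Collector object] + [Node Printer Collector object] + [Entity Node]
  take Resolver:  [Taggable Lockable Printer Collector object] + [Resolver Taggable Lockable Printer Collector object] + [Node Printer Collector object] + [Node]
  take Taggable:  [Taggable Lockable Printer Collector object] + [Taggable Lockable Printer Collector object] + [Node Printer Collector object] + [Node]
  take Lockable:  [Lockable Printer Collector object] + [Lockable Printer Collector object] + [Node Printer Collector object] + [Node]
  take Node:  [Printer Collector object] + [Printer Collector object] + [Node Printer Collector object] + [Node]
  take Printer:  [Printer Collector object] + [Printer Collector object] + [Printer Collector object]
  take Collector:  [Collector object] + [Collector object] + [Collector object]
  take object:  [object] + [object] + [object]

Trackable, Resource, Entity, Resolver, Taggable, Lockable, Node, Printer, Collector, object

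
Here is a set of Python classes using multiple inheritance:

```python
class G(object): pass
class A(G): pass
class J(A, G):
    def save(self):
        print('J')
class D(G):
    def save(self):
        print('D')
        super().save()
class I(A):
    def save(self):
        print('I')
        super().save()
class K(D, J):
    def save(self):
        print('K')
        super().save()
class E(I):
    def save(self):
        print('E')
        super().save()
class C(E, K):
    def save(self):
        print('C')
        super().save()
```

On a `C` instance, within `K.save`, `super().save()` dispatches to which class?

L[C] = C + merge(L[E], L[K], [E K])
  take E:  [E I A G object] + [K D J A G object] + [E K]
  take I:  [I A G object] + [K D J A G object] + [K]
  take K:  [A G object] + [K D J A G object] + [K]
  take D:  [A G object] + [D J A G object]
  take J:  [A G object] + [J A G object]
  take A:  [A G object] + [A G object]
  take G:  [G object] + [G object]
  take object:  [object] + [object]
MRO: C E I K D J A G object
super() in K.save on a C instance goes to the class after K in C's MRO: D.

D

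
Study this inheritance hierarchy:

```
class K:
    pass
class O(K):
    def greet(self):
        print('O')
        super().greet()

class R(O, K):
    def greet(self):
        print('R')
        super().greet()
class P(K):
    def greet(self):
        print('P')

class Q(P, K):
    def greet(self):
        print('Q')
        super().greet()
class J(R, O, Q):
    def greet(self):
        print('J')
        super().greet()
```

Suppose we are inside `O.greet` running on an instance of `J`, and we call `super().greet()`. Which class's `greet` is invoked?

Q

L[J] = J + merge(L[R], L[O], L[Q], [R O Q])
  take R:  [R O K object] + [O K object] + [Q P K object] + [R O Q]
  take O:  [O K object] + [O K object] + [Q P K object] + [O Q]
  take Q:  [K object] + [K object] + [Q P K object] + [Q]
  take P:  [K object] + [K object] + [P K object]
  take K:  [K object] + [K object] + [K object]
  take object:  [object] + [object] + [object]
MRO: J R O Q P K object
super() in O.greet on a J instance goes to the class after O in J's MRO: Q.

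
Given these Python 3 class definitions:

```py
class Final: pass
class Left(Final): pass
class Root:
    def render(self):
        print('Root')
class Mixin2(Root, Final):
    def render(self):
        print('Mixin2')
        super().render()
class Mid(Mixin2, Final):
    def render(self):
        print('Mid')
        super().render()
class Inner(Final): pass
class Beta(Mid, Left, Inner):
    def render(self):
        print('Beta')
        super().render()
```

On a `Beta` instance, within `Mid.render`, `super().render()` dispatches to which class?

L[Beta] = Beta + merge(L[Mid], L[Left], L[Inner], [Mid Left Inner])
  take Mid:  [Mid Mixin2 Root Final object] + [Left Final object] + [Inner Final object] + [Mid Left Inner]
  take Mixin2:  [Mixin2 Root Final object] + [Left Final object] + [Inner Final object] + [Left Inner]
  take Root:  [Root Final object] + [Left Final object] + [Inner Final object] + [Left Inner]
  take Left:  [Final object] + [Left Final object] + [Inner Final object] + [Left Inner]
  take Inner:  [Final object] + [Final object] + [Inner Final object] + [Inner]
  take Final:  [Final object] + [Final object] + [Final object]
  take object:  [object] + [object] + [object]
MRO: Beta Mid Mixin2 Root Left Inner Final object
super() in Mid.render on a Beta instance goes to the class after Mid in Beta's MRO: Mixin2.

Mixin2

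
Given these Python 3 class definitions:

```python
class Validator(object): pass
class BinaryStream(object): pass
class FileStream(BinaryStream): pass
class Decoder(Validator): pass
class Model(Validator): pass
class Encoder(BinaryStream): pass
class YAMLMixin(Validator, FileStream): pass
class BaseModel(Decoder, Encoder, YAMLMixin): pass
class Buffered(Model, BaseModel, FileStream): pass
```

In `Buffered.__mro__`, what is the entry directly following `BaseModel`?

Decoder

L[Buffered] = Buffered + merge(L[Model], L[BaseModel], L[FileStream], [Model BaseModel FileStream])
  take Model:  [Model Validator object] + [BaseModel Decoder Encoder YAMLMixin Validator FileStream BinaryStream object] + [FileStream BinaryStream object] + [Model BaseModel FileStream]
  take BaseModel:  [Validator object] + [BaseModel Decoder Encoder YAMLMixin Validator FileStream BinaryStream object] + [FileStream BinaryStream object] + [BaseModel FileStream]
  take Decoder:  [Validator object] + [Decoder Encoder YAMLMixin Validator FileStream BinaryStream object] + [FileStream BinaryStream object] + [FileStream]
  take Encoder:  [Validator object] + [Encoder YAMLMixin Validator FileStream BinaryStream object] + [FileStream BinaryStream object] + [FileStream]
  take YAMLMixin:  [Validator object] + [YAMLMixin Validator FileStream BinaryStream object] + [FileStream BinaryStream object] + [FileStream]
  take Validator:  [Validator object] + [Validator FileStream BinaryStream object] + [FileStream BinaryStream object] + [FileStream]
  take FileStream:  [object] + [FileStream BinaryStream object] + [FileStream BinaryStream object] + [FileStream]
  take BinaryStream:  [object] + [BinaryStream object] + [BinaryStream object]
  take object:  [object] + [object] + [object]
MRO: Buffered Model BaseModel Decoder Encoder YAMLMixin Validator FileStream BinaryStream object
BaseModel is at position 2; next is Decoder.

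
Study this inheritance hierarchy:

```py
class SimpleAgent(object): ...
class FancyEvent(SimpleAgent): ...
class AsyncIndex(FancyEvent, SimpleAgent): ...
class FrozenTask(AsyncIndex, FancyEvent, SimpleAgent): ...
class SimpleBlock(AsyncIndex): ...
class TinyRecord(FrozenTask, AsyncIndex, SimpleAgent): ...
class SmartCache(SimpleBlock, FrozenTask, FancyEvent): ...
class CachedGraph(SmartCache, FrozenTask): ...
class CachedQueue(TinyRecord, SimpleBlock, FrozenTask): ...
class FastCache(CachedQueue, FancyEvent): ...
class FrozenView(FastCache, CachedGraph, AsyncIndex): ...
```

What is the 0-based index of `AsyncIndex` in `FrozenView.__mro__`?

8

L[FrozenView] = FrozenView + merge(L[FastCache], L[CachedGraph], L[AsyncIndex], [FastCache CachedGraph AsyncIndex])
  take FastCache:  [FastCache CachedQueue TinyRecord SimpleBlock FrozenTask AsyncIndex FancyEvent SimpleAgent object] + [CachedGraph SmartCache SimpleBlock FrozenTask AsyncIndex FancyEvent SimpleAgent object] + [AsyncIndex FancyEvent SimpleAgent object] + [FastCache CachedGraph AsyncIndex]
  take CachedQueue:  [CachedQueue TinyRecord SimpleBlock FrozenTask AsyncIndex FancyEvent SimpleAgent object] + [CachedGraph SmartCache SimpleBlock FrozenTask AsyncIndex FancyEvent SimpleAgent object] + [AsyncIndex FancyEvent SimpleAgent object] + [CachedGraph AsyncIndex]
  take TinyRecord:  [TinyRecord SimpleBlock FrozenTask AsyncIndex FancyEvent SimpleAgent object] + [CachedGraph SmartCache SimpleBlock FrozenTask AsyncIndex FancyEvent SimpleAgent object] + [AsyncIndex FancyEvent SimpleAgent object] + [CachedGraph AsyncIndex]
  take CachedGraph:  [SimpleBlock FrozenTask AsyncIndex FancyEvent SimpleAgent object] + [CachedGraph SmartCache SimpleBlock FrozenTask AsyncIndex FancyEvent SimpleAgent object] + [AsyncIndex FancyEvent SimpleAgent object] + [CachedGraph AsyncIndex]
  take SmartCache:  [SimpleBlock FrozenTask AsyncIndex FancyEvent SimpleAgent object] + [SmartCache SimpleBlock FrozenTask AsyncIndex FancyEvent SimpleAgent object] + [AsyncIndex FancyEvent SimpleAgent object] + [AsyncIndex]
  take SimpleBlock:  [SimpleBlock FrozenTask AsyncIndex FancyEvent SimpleAgent object] + [SimpleBlock FrozenTask AsyncIndex FancyEvent SimpleAgent object] + [AsyncIndex FancyEvent SimpleAgent object] + [AsyncIndex]
  take FrozenTask:  [FrozenTask AsyncIndex FancyEvent SimpleAgent object] + [FrozenTask AsyncIndex FancyEvent SimpleAgent object] + [AsyncIndex FancyEvent SimpleAgent object] + [AsyncIndex]
  take AsyncIndex:  [AsyncIndex FancyEvent SimpleAgent object] + [AsyncIndex FancyEvent SimpleAgent object] + [AsyncIndex FancyEvent SimpleAgent object] + [AsyncIndex]
  take FancyEvent:  [FancyEvent SimpleAgent object] + [FancyEvent SimpleAgent object] + [FancyEvent SimpleAgent object]
  take SimpleAgent:  [SimpleAgent object] + [SimpleAgent object] + [SimpleAgent object]
  take object:  [object] + [object] + [object]
MRO: FrozenView FastCache CachedQueue TinyRecord CachedGraph SmartCache SimpleBlock FrozenTask AsyncIndex FancyEvent SimpleAgent object
AsyncIndex sits at index 8.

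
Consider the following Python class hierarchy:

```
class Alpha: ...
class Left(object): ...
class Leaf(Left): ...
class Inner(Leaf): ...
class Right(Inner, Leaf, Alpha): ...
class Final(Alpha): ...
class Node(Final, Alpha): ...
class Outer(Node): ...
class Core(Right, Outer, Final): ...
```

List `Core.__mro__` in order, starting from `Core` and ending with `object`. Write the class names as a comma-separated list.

Core, Right, Inner, Leaf, Left, Outer, Node, Final, Alpha, object

L[Core] = Core + merge(L[Right], L[Outer], L[Final], [Right Outer Final])
  take Right:  [Right Inner Leaf Left Alpha object] + [Outer Node Final Alpha object] + [Final Alpha object] + [Right Outer Final]
  take Inner:  [Inner Leaf Left Alpha object] + [Outer Node Final Alpha object] + [Final Alpha object] + [Outer Final]
  take Leaf:  [Leaf Left Alpha object] + [Outer Node Final Alpha object] + [Final Alpha object] + [Outer Final]
  take Left:  [Left Alpha object] + [Outer Node Final Alpha object] + [Final Alpha object] + [Outer Final]
  take Outer:  [Alpha object] + [Outer Node Final Alpha object] + [Final Alpha object] + [Outer Final]
  take Node:  [Alpha object] + [Node Final Alpha object] + [Final Alpha object] + [Final]
  take Final:  [Alpha object] + [Final Alpha object] + [Final Alpha object] + [Final]
  take Alpha:  [Alpha object] + [Alpha object] + [Alpha object]
  take object:  [object] + [object] + [object]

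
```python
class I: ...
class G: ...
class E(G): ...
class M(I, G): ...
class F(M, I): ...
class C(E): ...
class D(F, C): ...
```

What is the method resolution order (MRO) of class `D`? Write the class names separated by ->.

L[D] = D + merge(L[F], L[C], [F C])
  take F:  [F M I G object] + [C E G object] + [F C]
  take M:  [M I G object] + [C E G object] + [C]
  take I:  [I G object] + [C E G object] + [C]
  take C:  [G object] + [C E G object] + [C]
  take E:  [G object] + [E G object]
  take G:  [G object] + [G object]
  take object:  [object] + [object]

D -> F -> M -> I -> C -> E -> G -> object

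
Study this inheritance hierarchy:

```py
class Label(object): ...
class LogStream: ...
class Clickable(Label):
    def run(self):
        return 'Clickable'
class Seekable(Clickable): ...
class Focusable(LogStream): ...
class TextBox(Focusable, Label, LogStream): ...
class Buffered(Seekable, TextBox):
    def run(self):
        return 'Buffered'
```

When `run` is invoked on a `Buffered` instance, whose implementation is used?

L[Buffered] = Buffered + merge(L[Seekable], L[TextBox], [Seekable TextBox])
  take Seekable:  [Seekable Clickable Label object] + [TextBox Focusable Label LogStream object] + [Seekable TextBox]
  take Clickable:  [Clickable Label object] + [TextBox Focusable Label LogStream object] + [TextBox]
  take TextBox:  [Label object] + [TextBox Focusable Label LogStream object] + [TextBox]
  take Focusable:  [Label object] + [Focusable Label LogStream object]
  take Label:  [Label object] + [Label LogStream object]
  take LogStream:  [object] + [LogStream object]
  take object:  [object] + [object]
MRO: Buffered Seekable Clickable TextBox Focusable Label LogStream object
run is defined in: Buffered, Clickable. First along the MRO is Buffered.

Buffered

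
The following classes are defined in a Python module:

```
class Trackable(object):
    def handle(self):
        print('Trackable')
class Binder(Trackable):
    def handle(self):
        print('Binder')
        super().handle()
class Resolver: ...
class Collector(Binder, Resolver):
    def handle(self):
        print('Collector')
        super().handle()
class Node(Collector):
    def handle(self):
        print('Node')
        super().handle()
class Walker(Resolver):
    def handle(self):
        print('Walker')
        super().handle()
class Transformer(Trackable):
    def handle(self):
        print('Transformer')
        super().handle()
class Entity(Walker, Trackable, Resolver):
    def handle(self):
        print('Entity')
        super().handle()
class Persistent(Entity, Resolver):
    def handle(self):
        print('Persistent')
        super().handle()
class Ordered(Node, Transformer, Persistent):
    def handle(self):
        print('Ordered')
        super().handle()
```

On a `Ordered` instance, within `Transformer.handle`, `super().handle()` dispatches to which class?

Persistent

L[Ordered] = Ordered + merge(L[Node], L[Transformer], L[Persistent], [Node Transformer Persistent])
  take Node:  [Node Collector Binder Trackable Resolver object] + [Transformer Trackable object] + [Persistent Entity Walker Trackable Resolver object] + [Node Transformer Persistent]
  take Collector:  [Collector Binder Trackable Resolver object] + [Transformer Trackable object] + [Persistent Entity Walker Trackable Resolver object] + [Transformer Persistent]
  take Binder:  [Binder Trackable Resolver object] + [Transformer Trackable object] + [Persistent Entity Walker Trackable Resolver object] + [Transformer Persistent]
  take Transformer:  [Trackable Resolver object] + [Transformer Trackable object] + [Persistent Entity Walker Trackable Resolver object] + [Transformer Persistent]
  take Persistent:  [Trackable Resolver object] + [Trackable object] + [Persistent Entity Walker Trackable Resolver object] + [Persistent]
  take Entity:  [Trackable Resolver object] + [Trackable object] + [Entity Walker Trackable Resolver object]
  take Walker:  [Trackable Resolver object] + [Trackable object] + [Walker Trackable Resolver object]
  take Trackable:  [Trackable Resolver object] + [Trackable object] + [Trackable Resolver object]
  take Resolver:  [Resolver object] + [object] + [Resolver object]
  take object:  [object] + [object] + [object]
MRO: Ordered Node Collector Binder Transformer Persistent Entity Walker Trackable Resolver object
super() in Transformer.handle on a Ordered instance goes to the class after Transformer in Ordered's MRO: Persistent.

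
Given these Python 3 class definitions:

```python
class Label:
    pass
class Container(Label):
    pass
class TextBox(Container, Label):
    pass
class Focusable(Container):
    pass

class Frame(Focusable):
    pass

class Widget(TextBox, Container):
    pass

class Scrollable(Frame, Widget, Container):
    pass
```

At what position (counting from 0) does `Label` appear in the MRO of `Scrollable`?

6

L[Scrollable] = Scrollable + merge(L[Frame], L[Widget], L[Container], [Frame Widget Container])
  take Frame:  [Frame Focusable Container Label object] + [Widget TextBox Container Label object] + [Container Label object] + [Frame Widget Container]
  take Focusable:  [Focusable Container Label object] + [Widget TextBox Container Label object] + [Container Label object] + [Widget Container]
  take Widget:  [Container Label object] + [Widget TextBox Container Label object] + [Container Label object] + [Widget Container]
  take TextBox:  [Container Label object] + [TextBox Container Label object] + [Container Label object] + [Container]
  take Container:  [Container Label object] + [Container Label object] + [Container Label object] + [Container]
  take Label:  [Label object] + [Label object] + [Label object]
  take object:  [object] + [object] + [object]
MRO: Scrollable Frame Focusable Widget TextBox Container Label object
Label sits at index 6.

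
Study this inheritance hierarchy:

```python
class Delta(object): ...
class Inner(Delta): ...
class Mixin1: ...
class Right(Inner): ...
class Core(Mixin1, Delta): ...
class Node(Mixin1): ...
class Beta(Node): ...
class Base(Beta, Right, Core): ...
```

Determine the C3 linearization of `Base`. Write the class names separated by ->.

Base -> Beta -> Node -> Right -> Inner -> Core -> Mixin1 -> Delta -> object

L[Base] = Base + merge(L[Beta], L[Right], L[Core], [Beta Right Core])
  take Beta:  [Beta Node Mixin1 object] + [Right Inner Delta object] + [Core Mixin1 Delta object] + [Beta Right Core]
  take Node:  [Node Mixin1 object] + [Right Inner Delta object] + [Core Mixin1 Delta object] + [Right Core]
  take Right:  [Mixin1 object] + [Right Inner Delta object] + [Core Mixin1 Delta object] + [Right Core]
  take Inner:  [Mixin1 object] + [Inner Delta object] + [Core Mixin1 Delta object] + [Core]
  take Core:  [Mixin1 object] + [Delta object] + [Core Mixin1 Delta object] + [Core]
  take Mixin1:  [Mixin1 object] + [Delta object] + [Mixin1 Delta object]
  take Delta:  [object] + [Delta object] + [Delta object]
  take object:  [object] + [object] + [object]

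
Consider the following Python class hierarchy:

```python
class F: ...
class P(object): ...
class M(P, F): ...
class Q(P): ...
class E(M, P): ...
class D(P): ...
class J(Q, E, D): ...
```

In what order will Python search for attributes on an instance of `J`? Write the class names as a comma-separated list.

J, Q, E, M, D, P, F, object

L[J] = J + merge(L[Q], L[E], L[D], [Q E D])
  take Q:  [Q P object] + [E M P F object] + [D P object] + [Q E D]
  take E:  [P object] + [E M P F object] + [D P object] + [E D]
  take M:  [P object] + [M P F object] + [D P object] + [D]
  take D:  [P object] + [P F object] + [D P object] + [D]
  take P:  [P object] + [P F object] + [P object]
  take F:  [object] + [F object] + [object]
  take object:  [object] + [object] + [object]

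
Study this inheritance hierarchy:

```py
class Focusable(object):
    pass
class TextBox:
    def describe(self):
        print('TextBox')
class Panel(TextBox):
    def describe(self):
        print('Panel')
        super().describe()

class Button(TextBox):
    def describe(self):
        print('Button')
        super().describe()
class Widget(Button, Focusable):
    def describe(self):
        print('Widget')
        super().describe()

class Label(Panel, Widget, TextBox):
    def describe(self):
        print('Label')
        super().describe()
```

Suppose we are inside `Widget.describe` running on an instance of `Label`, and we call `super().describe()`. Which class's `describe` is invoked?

L[Label] = Label + merge(L[Panel], L[Widget], L[TextBox], [Panel Widget TextBox])
  take Panel:  [Panel TextBox object] + [Widget Button TextBox Focusable object] + [TextBox object] + [Panel Widget TextBox]
  take Widget:  [TextBox object] + [Widget Button TextBox Focusable object] + [TextBox object] + [Widget TextBox]
  take Button:  [TextBox object] + [Button TextBox Focusable object] + [TextBox object] + [TextBox]
  take TextBox:  [TextBox object] + [TextBox Focusable object] + [TextBox object] + [TextBox]
  take Focusable:  [object] + [Focusable object] + [object]
  take object:  [object] + [object] + [object]
MRO: Label Panel Widget Button TextBox Focusable object
super() in Widget.describe on a Label instance goes to the class after Widget in Label's MRO: Button.

Button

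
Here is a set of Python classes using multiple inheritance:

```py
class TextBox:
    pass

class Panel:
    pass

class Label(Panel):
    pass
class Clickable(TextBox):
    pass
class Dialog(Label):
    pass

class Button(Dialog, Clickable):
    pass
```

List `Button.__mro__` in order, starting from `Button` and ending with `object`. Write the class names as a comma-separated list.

Button, Dialog, Label, Panel, Clickable, TextBox, object

L[Button] = Button + merge(L[Dialog], L[Clickable], [Dialog Clickable])
  take Dialog:  [Dialog Label Panel object] + [Clickable TextBox object] + [Dialog Clickable]
  take Label:  [Label Panel object] + [Clickable TextBox object] + [Clickable]
  take Panel:  [Panel object] + [Clickable TextBox object] + [Clickable]
  take Clickable:  [object] + [Clickable TextBox object] + [Clickable]
  take TextBox:  [object] + [TextBox object]
  take object:  [object] + [object]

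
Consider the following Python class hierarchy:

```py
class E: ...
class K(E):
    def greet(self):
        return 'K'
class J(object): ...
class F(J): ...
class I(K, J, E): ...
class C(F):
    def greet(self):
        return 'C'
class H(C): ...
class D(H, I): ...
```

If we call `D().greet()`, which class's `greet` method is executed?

L[D] = D + merge(L[H], L[I], [H I])
  take H:  [H C F J object] + [I K J E object] + [H I]
  take C:  [C F J object] + [I K J E object] + [I]
  take F:  [F J object] + [I K J E object] + [I]
  take I:  [J object] + [I K J E object] + [I]
  take K:  [J object] + [K J E object]
  take J:  [J object] + [J E object]
  take E:  [object] + [E object]
  take object:  [object] + [object]
MRO: D H C F I K J E object
greet is defined in: C, K. First along the MRO is C.

C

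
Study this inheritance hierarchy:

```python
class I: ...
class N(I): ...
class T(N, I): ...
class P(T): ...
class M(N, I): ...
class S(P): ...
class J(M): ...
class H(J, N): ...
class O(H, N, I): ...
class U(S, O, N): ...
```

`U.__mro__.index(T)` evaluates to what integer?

L[U] = U + merge(L[S], L[O], L[N], [S O N])
  take S:  [S P T N I object] + [O H J M N I object] + [N I object] + [S O N]
  take P:  [P T N I object] + [O H J M N I object] + [N I object] + [O N]
  take T:  [T N I object] + [O H J M N I object] + [N I object] + [O N]
  take O:  [N I object] + [O H J M N I object] + [N I object] + [O N]
  take H:  [N I object] + [H J M N I object] + [N I object] + [N]
  take J:  [N I object] + [J M N I object] + [N I object] + [N]
  take M:  [N I object] + [M N I object] + [N I object] + [N]
  take N:  [N I object] + [N I object] + [N I object] + [N]
  take I:  [I object] + [I object] + [I object]
  take object:  [object] + [object] + [object]
MRO: U S P T O H J M N I object
T sits at index 3.

3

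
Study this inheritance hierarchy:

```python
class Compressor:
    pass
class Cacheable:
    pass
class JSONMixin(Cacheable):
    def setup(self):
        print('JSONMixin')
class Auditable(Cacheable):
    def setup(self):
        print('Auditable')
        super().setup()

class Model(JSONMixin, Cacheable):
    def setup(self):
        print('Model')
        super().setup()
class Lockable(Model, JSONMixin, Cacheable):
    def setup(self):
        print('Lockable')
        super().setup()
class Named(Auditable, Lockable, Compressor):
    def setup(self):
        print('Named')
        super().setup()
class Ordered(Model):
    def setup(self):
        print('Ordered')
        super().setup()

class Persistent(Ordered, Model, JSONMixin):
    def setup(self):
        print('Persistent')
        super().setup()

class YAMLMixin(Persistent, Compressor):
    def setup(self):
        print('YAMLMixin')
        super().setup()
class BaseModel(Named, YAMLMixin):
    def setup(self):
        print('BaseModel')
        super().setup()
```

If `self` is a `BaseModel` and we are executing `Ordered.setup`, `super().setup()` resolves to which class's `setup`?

L[BaseModel] = BaseModel + merge(L[Named], L[YAMLMixin], [Named YAMLMixin])
  take Named:  [Named Auditable Lockable Model JSONMixin Cacheable Compressor object] + [YAMLMixin Persistent Ordered Model JSONMixin Cacheable Compressor object] + [Named YAMLMixin]
  take Auditable:  [Auditable Lockable Model JSONMixin Cacheable Compressor object] + [YAMLMixin Persistent Ordered Model JSONMixin Cacheable Compressor object] + [YAMLMixin]
  take Lockable:  [Lockable Model JSONMixin Cacheable Compressor object] + [YAMLMixin Persistent Ordered Model JSONMixin Cacheable Compressor object] + [YAMLMixin]
  take YAMLMixin:  [Model JSONMixin Cacheable Compressor object] + [YAMLMixin Persistent Ordered Model JSONMixin Cacheable Compressor object] + [YAMLMixin]
  take Persistent:  [Model JSONMixin Cacheable Compressor object] + [Persistent Ordered Model JSONMixin Cacheable Compressor object]
  take Ordered:  [Model JSONMixin Cacheable Compressor object] + [Ordered Model JSONMixin Cacheable Compressor object]
  take Model:  [Model JSONMixin Cacheable Compressor object] + [Model JSONMixin Cacheable Compressor object]
  take JSONMixin:  [JSONMixin Cacheable Compressor object] + [JSONMixin Cacheable Compressor object]
  take Cacheable:  [Cacheable Compressor object] + [Cacheable Compressor object]
  take Compressor:  [Compressor object] + [Compressor object]
  take object:  [object] + [object]
MRO: BaseModel Named Auditable Lockable YAMLMixin Persistent Ordered Model JSONMixin Cacheable Compressor object
super() in Ordered.setup on a BaseModel instance goes to the class after Ordered in BaseModel's MRO: Model.

Model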